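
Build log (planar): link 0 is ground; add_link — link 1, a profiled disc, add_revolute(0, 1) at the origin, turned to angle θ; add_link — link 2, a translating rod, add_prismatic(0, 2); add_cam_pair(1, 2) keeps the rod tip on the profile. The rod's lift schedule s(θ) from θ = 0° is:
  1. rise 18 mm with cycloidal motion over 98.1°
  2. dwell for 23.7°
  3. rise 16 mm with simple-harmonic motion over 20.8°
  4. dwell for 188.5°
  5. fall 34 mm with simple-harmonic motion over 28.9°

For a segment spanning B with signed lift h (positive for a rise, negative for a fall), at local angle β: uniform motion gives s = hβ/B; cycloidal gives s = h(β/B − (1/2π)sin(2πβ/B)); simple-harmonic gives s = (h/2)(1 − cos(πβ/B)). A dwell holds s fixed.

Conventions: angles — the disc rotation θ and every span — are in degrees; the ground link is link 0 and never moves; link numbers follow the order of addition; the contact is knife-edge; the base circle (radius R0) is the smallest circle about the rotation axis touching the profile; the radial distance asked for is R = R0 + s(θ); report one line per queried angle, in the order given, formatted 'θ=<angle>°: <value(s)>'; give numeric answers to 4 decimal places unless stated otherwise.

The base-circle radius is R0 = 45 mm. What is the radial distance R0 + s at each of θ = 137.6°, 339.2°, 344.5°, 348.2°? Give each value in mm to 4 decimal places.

seg 1 [0°–98.1°] cycloidal, h=18: full span → s += 18 → s = 18.0000
seg 2 [98.1°–121.8°] dwell: s stays 18.0000
seg 3 [121.8°–142.6°] simple-harmonic, h=16: θ=137.6° here. β=15.8, B=20.8. 16/2·(1 − cos(π·0.7596)) = 13.8251 → s = 31.8251
seg 3 [121.8°–142.6°] simple-harmonic, h=16: full span → s += 16 → s = 34.0000
seg 4 [142.6°–331.1°] dwell: s stays 34.0000
seg 5 [331.1°–360°] simple-harmonic, h=-34: θ=339.2° here. β=8.1, B=28.9. -34/2·(1 − cos(π·0.2803)) = -6.1752 → s = 27.8248
seg 5 [331.1°–360°] simple-harmonic, h=-34: θ=344.5° here. β=13.4, B=28.9. -34/2·(1 − cos(π·0.4637)) = -15.0638 → s = 18.9362
seg 5 [331.1°–360°] simple-harmonic, h=-34: θ=348.2° here. β=17.1, B=28.9. -34/2·(1 − cos(π·0.5917)) = -21.8297 → s = 12.1703
θ=137.6°: R = R0 + s = 45 + 31.8251 = 76.8251
θ=339.2°: R = R0 + s = 45 + 27.8248 = 72.8248
θ=344.5°: R = R0 + s = 45 + 18.9362 = 63.9362
θ=348.2°: R = R0 + s = 45 + 12.1703 = 57.1703

θ=137.6°: 76.8251
θ=339.2°: 72.8248
θ=344.5°: 63.9362
θ=348.2°: 57.1703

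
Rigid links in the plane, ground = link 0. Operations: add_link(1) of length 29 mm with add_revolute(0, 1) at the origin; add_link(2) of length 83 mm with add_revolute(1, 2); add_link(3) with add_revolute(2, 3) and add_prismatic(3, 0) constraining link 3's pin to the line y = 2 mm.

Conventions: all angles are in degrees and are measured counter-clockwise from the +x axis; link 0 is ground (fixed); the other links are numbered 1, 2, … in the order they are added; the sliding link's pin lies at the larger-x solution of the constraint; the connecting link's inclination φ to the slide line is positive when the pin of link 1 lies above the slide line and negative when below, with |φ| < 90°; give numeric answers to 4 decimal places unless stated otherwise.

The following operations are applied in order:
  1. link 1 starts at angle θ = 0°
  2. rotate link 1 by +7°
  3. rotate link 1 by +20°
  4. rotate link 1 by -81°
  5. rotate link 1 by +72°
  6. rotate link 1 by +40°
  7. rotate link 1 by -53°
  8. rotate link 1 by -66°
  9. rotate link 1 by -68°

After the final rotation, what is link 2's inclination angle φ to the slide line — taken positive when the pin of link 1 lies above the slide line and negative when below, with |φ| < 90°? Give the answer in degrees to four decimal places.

geometry: r = 29 mm, L = 83 mm, e = 2 mm; θ starts at 0°
rotate link 1 by +7°: θ ← 0° +7° = 7°
rotate link 1 by +20°: θ ← 7° +20° = 27°
rotate link 1 by -81°: θ ← 27° -81° = -54°
rotate link 1 by +72°: θ ← -54° +72° = 18°
rotate link 1 by +40°: θ ← 18° +40° = 58°
rotate link 1 by -53°: θ ← 58° -53° = 5°
rotate link 1 by -66°: θ ← 5° -66° = -61°
rotate link 1 by -68°: θ ← -61° -68° = -129°
h = r sin θ − e = -22.537233 − 2 = -24.537233
sin φ = h / L = -24.537233 / 83 = -0.29562931
φ = arcsin(-0.29562931) = -17.195277°

-17.1953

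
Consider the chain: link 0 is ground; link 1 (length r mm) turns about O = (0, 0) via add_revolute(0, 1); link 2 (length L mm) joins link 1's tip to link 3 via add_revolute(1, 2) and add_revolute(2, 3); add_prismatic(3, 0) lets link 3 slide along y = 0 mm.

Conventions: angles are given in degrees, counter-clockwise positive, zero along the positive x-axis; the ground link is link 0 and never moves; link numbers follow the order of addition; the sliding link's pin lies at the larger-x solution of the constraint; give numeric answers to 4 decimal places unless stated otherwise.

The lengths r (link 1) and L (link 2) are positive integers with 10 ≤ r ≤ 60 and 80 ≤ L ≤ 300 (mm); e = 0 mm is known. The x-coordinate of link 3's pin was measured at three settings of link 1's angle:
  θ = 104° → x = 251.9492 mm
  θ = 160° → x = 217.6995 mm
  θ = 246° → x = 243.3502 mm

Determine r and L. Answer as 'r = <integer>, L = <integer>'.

constraint per measurement: (x − r cos θ)² + (r sin θ − e)² = L²
subtracting the θ₁ and θ₂ equations cancels the r² and L² terms:
r = (x₁² − x₂²) / (2[(x₁cos θ₁ + e sin θ₁) − (x₂cos θ₂ + e sin θ₂)]) = 56.0002 → r = 56
L² = (x₁ − r cos θ₁)² + (r sin θ₁ − e)² = 73441.0265 → L = 271.0000 → L = 271
check at θ₃=246°: x = 243.3502 (printed 243.3502) ✓

r = 56, L = 271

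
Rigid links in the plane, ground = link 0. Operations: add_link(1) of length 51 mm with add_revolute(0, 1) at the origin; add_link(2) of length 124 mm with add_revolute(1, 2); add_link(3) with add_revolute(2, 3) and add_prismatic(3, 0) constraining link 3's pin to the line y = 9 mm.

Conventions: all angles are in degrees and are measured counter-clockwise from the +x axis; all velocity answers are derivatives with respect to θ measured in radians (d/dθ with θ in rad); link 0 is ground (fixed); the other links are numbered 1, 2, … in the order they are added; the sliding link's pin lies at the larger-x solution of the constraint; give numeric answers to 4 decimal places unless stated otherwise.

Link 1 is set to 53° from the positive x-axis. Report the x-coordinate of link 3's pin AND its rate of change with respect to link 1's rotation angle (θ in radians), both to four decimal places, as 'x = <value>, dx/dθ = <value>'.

geometry: r = 51 mm, L = 124 mm, e = 9 mm
crank pin P = (r cos θ, r sin θ) = (30.692566, 40.730411)
h = r sin θ − e = 40.730411 − 9 = 31.730411
x = r cos θ + √(L² − h²) = 30.692566 + 119.871519 = 150.564085
dx/dθ = −r sin θ − h·r cos θ/√(L² − h²) (θ in radians; h = 31.730411) = -48.854841

x = 150.5641, dx/dθ = -48.8548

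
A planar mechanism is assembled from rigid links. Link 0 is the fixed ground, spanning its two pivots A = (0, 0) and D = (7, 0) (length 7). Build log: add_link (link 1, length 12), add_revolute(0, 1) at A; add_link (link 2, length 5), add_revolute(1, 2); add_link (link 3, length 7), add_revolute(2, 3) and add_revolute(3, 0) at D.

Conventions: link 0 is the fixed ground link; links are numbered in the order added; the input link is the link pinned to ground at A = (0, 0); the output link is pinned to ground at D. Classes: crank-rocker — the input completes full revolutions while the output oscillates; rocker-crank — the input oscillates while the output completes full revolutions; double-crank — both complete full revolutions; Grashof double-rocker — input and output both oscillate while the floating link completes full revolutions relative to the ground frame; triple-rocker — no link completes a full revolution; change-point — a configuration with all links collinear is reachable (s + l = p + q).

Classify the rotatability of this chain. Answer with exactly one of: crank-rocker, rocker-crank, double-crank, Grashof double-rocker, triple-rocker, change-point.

lengths: ground=7, input=12, coupler=5, output=7
sorted: s=5 (shortest), l=12 (longest), p+q=14
s + l = 17 vs p + q = 14
s + l > p + q → non-Grashof → no link fully rotates → triple-rocker

triple-rocker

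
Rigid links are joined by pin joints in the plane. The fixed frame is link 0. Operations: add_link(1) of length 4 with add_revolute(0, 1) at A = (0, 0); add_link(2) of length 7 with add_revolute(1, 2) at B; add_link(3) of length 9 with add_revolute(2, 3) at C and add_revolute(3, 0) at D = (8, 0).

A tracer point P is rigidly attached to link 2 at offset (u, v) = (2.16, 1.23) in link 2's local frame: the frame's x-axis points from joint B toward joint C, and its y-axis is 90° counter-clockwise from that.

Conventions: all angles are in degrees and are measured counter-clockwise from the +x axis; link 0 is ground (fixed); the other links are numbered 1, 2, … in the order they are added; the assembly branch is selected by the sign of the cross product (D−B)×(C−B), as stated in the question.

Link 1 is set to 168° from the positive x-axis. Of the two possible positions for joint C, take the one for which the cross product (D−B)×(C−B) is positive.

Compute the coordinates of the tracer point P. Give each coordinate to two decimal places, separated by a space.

A=(0,0), D=(8.00,0)
B = A + 4.00·(cos168°, sin168°) = (-3.9126, 0.8316)
|BD| = 11.9416
circle(B,7.00) ∩ circle(D,9.00): a=4.6309, h=5.2492
  candidates: C₊=(1.0727,5.7456) cross=62.684; C₋=(0.3415,-4.7274) cross=-62.684
  branch + wants cross > 0 → take C=(1.0727,5.7456) (cross=62.684)
ex = (C−B)/|BC| = (0.7122,0.7020); ey = (-0.7020,0.7122)
P = B + 2.16·ex + 1.23·ey = (-3.2377,3.2239)

-3.24 3.22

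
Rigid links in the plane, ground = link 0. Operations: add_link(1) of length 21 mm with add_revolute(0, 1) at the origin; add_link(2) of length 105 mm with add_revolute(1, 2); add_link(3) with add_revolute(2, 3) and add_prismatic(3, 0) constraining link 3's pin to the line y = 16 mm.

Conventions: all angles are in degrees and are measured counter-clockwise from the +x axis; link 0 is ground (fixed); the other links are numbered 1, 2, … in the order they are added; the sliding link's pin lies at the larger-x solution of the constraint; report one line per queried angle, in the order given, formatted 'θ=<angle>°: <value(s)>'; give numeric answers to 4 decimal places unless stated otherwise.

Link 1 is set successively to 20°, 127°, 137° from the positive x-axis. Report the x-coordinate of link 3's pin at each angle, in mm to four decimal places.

geometry: r = 21 mm, L = 105 mm, e = 16 mm
θ=20°: crank pin P = (r cos θ, r sin θ) = (19.733545, 7.182423)
θ=20°: h = r sin θ − e = 7.182423 − 16 = -8.817577
θ=20°: x = r cos θ + √(L² − h²) = 19.733545 + 104.629108 = 124.362653
θ=127°: crank pin P = (r cos θ, r sin θ) = (-12.638115, 16.771346)
θ=127°: h = r sin θ − e = 16.771346 − 16 = 0.771346
θ=127°: x = r cos θ + √(L² − h²) = -12.638115 + 104.997167 = 92.359051
θ=137°: crank pin P = (r cos θ, r sin θ) = (-15.358428, 14.321966)
θ=137°: h = r sin θ − e = 14.321966 − 16 = -1.678034
θ=137°: x = r cos θ + √(L² − h²) = -15.358428 + 104.986591 = 89.628163

θ=20°: 124.3627
θ=127°: 92.3591
θ=137°: 89.6282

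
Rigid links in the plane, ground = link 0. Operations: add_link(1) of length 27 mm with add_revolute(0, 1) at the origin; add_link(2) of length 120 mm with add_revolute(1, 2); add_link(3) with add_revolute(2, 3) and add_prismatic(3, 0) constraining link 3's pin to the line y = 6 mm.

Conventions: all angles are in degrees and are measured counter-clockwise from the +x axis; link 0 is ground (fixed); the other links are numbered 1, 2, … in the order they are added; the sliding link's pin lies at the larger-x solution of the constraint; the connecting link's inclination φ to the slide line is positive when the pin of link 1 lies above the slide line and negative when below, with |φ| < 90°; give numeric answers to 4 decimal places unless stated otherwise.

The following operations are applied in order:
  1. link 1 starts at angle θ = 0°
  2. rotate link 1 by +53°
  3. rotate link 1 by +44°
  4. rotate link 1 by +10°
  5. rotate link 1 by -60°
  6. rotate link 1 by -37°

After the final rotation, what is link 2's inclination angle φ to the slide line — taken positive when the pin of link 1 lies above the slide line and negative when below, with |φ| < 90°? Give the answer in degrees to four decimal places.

geometry: r = 27 mm, L = 120 mm, e = 6 mm; θ starts at 0°
rotate link 1 by +53°: θ ← 0° +53° = 53°
rotate link 1 by +44°: θ ← 53° +44° = 97°
rotate link 1 by +10°: θ ← 97° +10° = 107°
rotate link 1 by -60°: θ ← 107° -60° = 47°
rotate link 1 by -37°: θ ← 47° -37° = 10°
h = r sin θ − e = 4.688501 − 6 = -1.311499
sin φ = h / L = -1.311499 / 120 = -0.01092916
φ = arcsin(-0.01092916) = -0.626207°

-0.6262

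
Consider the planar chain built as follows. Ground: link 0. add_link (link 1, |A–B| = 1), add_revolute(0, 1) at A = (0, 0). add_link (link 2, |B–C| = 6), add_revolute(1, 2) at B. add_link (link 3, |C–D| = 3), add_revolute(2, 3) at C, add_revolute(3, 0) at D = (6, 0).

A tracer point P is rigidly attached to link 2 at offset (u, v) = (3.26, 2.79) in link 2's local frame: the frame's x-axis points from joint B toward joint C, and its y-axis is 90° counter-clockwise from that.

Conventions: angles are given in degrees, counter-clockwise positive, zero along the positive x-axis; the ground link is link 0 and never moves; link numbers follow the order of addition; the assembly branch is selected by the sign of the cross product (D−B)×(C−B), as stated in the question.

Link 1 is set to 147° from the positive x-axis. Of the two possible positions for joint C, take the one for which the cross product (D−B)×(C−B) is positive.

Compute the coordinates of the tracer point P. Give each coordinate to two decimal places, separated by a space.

A=(0,0), D=(6.00,0)
B = A + 1.00·(cos147°, sin147°) = (-0.8387, 0.5446)
|BD| = 6.8603
circle(B,6.00) ∩ circle(D,3.00): a=5.3980, h=2.6195
  candidates: C₊=(4.7502,2.7273) cross=17.970; C₋=(4.3343,-2.4951) cross=-17.970
  branch + wants cross > 0 → take C=(4.7502,2.7273) (cross=17.970)
ex = (C−B)/|BC| = (0.9315,0.3638); ey = (-0.3638,0.9315)
P = B + 3.26·ex + 2.79·ey = (1.1830,4.3294)

1.18 4.33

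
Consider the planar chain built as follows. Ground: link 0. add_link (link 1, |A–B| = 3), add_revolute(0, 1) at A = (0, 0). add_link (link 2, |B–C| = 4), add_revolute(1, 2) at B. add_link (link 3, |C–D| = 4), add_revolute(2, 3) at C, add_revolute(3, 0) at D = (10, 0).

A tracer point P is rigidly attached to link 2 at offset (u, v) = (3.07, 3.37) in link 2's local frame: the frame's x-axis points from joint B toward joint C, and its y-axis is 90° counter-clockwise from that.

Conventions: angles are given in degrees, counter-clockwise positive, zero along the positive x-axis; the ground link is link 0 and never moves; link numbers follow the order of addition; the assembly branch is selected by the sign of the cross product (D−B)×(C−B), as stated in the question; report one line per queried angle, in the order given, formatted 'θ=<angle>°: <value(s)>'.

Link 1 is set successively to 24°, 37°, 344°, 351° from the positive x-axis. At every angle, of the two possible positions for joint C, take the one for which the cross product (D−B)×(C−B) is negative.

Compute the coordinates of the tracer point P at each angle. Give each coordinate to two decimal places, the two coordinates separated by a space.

A=(0,0), D=(10.00,0)
θ=24°: B = A + 3.00·(cos24°, sin24°) = (2.7406, 1.2202)
θ=24°: |BD| = 7.3612
θ=24°: circle(B,4.00) ∩ circle(D,4.00): a=3.6806, h=1.5663
θ=24°:   candidates: C₊=(6.6299,2.1547) cross=11.530; C₋=(6.1107,-0.9345) cross=-11.530
θ=24°:   branch - wants cross < 0 → take C=(6.1107,-0.9345) (cross=-11.530)
θ=24°: ex = (C−B)/|BC| = (0.8425,-0.5387); ey = (0.5387,0.8425)
θ=24°: P = B + 3.07·ex + 3.37·ey = (7.1425,2.4057)
θ=37°: B = A + 3.00·(cos37°, sin37°) = (2.3959, 1.8054)
θ=37°: |BD| = 7.8155
θ=37°: circle(B,4.00) ∩ circle(D,4.00): a=3.9077, h=0.8541
θ=37°:   candidates: C₊=(6.3953,1.7337) cross=6.675; C₋=(6.0006,0.0717) cross=-6.675
θ=37°:   branch - wants cross < 0 → take C=(6.0006,0.0717) (cross=-6.675)
θ=37°: ex = (C−B)/|BC| = (0.9012,-0.4334); ey = (0.4334,0.9012)
θ=37°: P = B + 3.07·ex + 3.37·ey = (6.6232,3.5118)
θ=344°: B = A + 3.00·(cos344°, sin344°) = (2.8838, -0.8269)
θ=344°: |BD| = 7.1641
θ=344°: circle(B,4.00) ∩ circle(D,4.00): a=3.5820, h=1.7801
θ=344°:   candidates: C₊=(6.2364,1.3548) cross=12.753; C₋=(6.6474,-2.1817) cross=-12.753
θ=344°:   branch - wants cross < 0 → take C=(6.6474,-2.1817) (cross=-12.753)
θ=344°: ex = (C−B)/|BC| = (0.9409,-0.3387); ey = (0.3387,0.9409)
θ=344°: P = B + 3.07·ex + 3.37·ey = (6.9137,1.3041)
θ=351°: B = A + 3.00·(cos351°, sin351°) = (2.9631, -0.4693)
θ=351°: |BD| = 7.0526
θ=351°: circle(B,4.00) ∩ circle(D,4.00): a=3.5263, h=1.8882
θ=351°:   candidates: C₊=(6.3559,1.6494) cross=13.317; C₋=(6.6072,-2.1187) cross=-13.317
θ=351°:   branch - wants cross < 0 → take C=(6.6072,-2.1187) (cross=-13.317)
θ=351°: ex = (C−B)/|BC| = (0.9110,-0.4123); ey = (0.4123,0.9110)
θ=351°: P = B + 3.07·ex + 3.37·ey = (7.1495,1.3350)

θ=24°: 7.14 2.41
θ=37°: 6.62 3.51
θ=344°: 6.91 1.30
θ=351°: 7.15 1.33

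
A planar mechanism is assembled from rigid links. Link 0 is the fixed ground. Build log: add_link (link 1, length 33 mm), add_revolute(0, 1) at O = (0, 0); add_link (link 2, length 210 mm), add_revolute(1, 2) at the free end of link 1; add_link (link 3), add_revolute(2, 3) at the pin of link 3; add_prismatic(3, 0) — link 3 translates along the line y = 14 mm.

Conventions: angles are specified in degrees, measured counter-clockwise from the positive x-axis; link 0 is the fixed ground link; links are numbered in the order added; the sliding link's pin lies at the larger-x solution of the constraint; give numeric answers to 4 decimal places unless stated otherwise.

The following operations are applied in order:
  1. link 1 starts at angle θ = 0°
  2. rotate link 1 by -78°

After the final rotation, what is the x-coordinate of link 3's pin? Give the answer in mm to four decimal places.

geometry: r = 33 mm, L = 210 mm, e = 14 mm; θ starts at 0°
rotate link 1 by -78°: θ ← 0° -78° = -78°
crank pin P = (r cos θ, r sin θ) = (6.861086, -32.278871)
h = r sin θ − e = -32.278871 − 14 = -46.278871
x = r cos θ + √(L² − h²) = 6.861086 + 204.837170 = 211.698256

211.6983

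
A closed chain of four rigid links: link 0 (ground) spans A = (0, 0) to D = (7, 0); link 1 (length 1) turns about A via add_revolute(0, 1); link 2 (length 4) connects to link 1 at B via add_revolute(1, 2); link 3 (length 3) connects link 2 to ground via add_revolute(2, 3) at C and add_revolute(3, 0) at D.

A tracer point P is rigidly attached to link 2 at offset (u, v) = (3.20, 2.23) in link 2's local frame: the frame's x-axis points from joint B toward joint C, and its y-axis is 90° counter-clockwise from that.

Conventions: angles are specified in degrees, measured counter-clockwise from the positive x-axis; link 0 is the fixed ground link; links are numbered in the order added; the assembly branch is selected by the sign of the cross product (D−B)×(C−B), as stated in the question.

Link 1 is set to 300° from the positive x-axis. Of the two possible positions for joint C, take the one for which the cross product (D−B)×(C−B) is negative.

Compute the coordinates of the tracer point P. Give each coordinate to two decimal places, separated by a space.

A=(0,0), D=(7.00,0)
B = A + 1.00·(cos300°, sin300°) = (0.5000, -0.8660)
|BD| = 6.5574
circle(B,4.00) ∩ circle(D,3.00): a=3.8125, h=1.2104
  candidates: C₊=(4.1192,0.8373) cross=7.937; C₋=(4.4389,-1.5623) cross=-7.937
  branch - wants cross < 0 → take C=(4.4389,-1.5623) (cross=-7.937)
ex = (C−B)/|BC| = (0.9847,-0.1741); ey = (0.1741,0.9847)
P = B + 3.20·ex + 2.23·ey = (4.0393,0.7729)

4.04 0.77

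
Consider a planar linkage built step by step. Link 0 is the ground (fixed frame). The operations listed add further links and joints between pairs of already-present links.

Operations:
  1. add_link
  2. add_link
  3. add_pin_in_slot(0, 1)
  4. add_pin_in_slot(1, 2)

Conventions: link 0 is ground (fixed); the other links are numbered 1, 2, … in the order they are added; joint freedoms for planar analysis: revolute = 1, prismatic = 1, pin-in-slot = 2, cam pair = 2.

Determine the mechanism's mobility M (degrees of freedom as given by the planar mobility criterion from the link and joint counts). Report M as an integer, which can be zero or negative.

link 0 = ground. State L|J1|J2 = 1|0|0
+link1  2|0|0
+link2  3|0|0
PS(0,1) f=2→J2  3|0|1
PS(1,2) f=2→J2  3|0|2
M = 3(3−1)−2·0−2 = 6−0−2 = 4

M = 4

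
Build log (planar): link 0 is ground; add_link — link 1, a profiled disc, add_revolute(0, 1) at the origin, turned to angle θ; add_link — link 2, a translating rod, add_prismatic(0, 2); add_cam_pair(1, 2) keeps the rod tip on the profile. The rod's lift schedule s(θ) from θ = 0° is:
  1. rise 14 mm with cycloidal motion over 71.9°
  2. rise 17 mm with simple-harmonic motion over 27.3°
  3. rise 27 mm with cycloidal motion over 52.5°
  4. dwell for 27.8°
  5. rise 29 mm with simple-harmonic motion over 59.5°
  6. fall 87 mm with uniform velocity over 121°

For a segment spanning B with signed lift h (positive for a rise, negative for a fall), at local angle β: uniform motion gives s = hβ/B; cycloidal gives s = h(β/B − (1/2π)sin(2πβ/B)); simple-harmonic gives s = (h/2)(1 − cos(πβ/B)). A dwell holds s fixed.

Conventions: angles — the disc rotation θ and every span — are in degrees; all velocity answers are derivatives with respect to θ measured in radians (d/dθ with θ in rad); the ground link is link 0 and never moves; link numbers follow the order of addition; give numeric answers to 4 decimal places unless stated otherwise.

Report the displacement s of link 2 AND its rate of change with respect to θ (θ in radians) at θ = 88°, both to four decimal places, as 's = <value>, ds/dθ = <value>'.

seg 1 [0°–71.9°] cycloidal, h=14: full span → s += 14 → s = 14.0000
seg 2 [71.9°–99.2°] simple-harmonic, h=17: θ=88° here. β=16.1, B=27.3. 17/2·(1 − cos(π·0.5897)) = 10.8648 → s = 24.8648
velocity in seg [71.9°–99.2°] (simple-harmonic), θ in radians: β = 16.1° = 0.2810 rad, B = 27.3° = 0.4765 rad; ds/dθ = (πh/(2B)) sin(πβ/B) = (π·17/(2·0.4765)) sin(π·0.5897) = 53.831235 mm/rad

s = 24.8648, ds/dθ = 53.8312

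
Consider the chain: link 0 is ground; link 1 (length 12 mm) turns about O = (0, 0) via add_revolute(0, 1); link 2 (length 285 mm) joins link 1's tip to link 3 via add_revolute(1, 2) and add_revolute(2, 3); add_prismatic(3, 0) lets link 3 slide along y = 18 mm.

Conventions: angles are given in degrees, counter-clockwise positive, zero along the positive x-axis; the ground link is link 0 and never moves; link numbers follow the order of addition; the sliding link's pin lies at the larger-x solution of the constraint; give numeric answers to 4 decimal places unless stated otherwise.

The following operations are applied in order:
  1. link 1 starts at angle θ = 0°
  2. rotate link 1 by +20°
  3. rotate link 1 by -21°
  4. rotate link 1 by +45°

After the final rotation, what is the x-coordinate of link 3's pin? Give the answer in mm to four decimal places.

geometry: r = 12 mm, L = 285 mm, e = 18 mm; θ starts at 0°
rotate link 1 by +20°: θ ← 0° +20° = 20°
rotate link 1 by -21°: θ ← 20° -21° = -1°
rotate link 1 by +45°: θ ← -1° +45° = 44°
crank pin P = (r cos θ, r sin θ) = (8.632078, 8.335900)
h = r sin θ − e = 8.335900 − 18 = -9.664100
x = r cos θ + √(L² − h²) = 8.632078 + 284.836102 = 293.468180

293.4682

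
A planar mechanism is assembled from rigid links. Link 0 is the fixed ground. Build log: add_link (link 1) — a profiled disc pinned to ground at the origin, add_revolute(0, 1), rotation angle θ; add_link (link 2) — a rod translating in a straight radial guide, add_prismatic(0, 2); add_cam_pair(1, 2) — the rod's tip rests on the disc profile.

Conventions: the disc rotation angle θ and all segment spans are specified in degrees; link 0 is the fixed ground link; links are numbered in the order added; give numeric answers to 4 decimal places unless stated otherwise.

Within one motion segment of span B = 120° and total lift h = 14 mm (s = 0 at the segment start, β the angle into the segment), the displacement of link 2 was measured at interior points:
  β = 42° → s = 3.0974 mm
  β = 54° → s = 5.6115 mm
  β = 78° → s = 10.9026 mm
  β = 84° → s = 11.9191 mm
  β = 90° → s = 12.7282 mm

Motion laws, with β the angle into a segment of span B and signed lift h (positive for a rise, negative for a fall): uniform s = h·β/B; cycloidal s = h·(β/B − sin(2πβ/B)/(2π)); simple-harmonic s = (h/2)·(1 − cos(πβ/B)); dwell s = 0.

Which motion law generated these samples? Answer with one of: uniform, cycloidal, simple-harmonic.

candidates at β/B = r: uniform s = h·r (linear in β); cycloidal s = h·(r − sin(2πr)/(2π)); simple-harmonic s = (h/2)(1 − cos(πr))
β=42°: printed 3.0974 | uniform 4.9000, cycloidal 3.0974, simple-harmonic 3.8221
β=54°: printed 5.6115 | uniform 6.3000, cycloidal 5.6115, simple-harmonic 5.9050
β=78°: printed 10.9026 | uniform 9.1000, cycloidal 10.9026, simple-harmonic 10.1779
β=84°: printed 11.9191 | uniform 9.8000, cycloidal 11.9191, simple-harmonic 11.1145
β=90°: printed 12.7282 | uniform 10.5000, cycloidal 12.7282, simple-harmonic 11.9497
only one law matches every sample → cycloidal

cycloidal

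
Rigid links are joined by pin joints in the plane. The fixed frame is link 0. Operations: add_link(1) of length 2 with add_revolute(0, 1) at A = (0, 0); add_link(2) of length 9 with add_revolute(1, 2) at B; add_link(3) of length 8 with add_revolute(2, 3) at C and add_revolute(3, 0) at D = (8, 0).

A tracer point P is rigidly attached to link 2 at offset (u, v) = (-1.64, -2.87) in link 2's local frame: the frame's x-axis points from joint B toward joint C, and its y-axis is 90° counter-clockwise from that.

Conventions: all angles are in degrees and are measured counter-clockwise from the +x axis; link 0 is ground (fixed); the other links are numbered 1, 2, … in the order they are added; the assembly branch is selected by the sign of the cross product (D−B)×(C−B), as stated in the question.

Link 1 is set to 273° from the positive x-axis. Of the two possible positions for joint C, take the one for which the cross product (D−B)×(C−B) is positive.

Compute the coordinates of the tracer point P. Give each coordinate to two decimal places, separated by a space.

A=(0,0), D=(8.00,0)
B = A + 2.00·(cos273°, sin273°) = (0.1047, -1.9973)
|BD| = 8.1440
circle(B,9.00) ∩ circle(D,8.00): a=5.1157, h=7.4047
  candidates: C₊=(3.2482,6.4359) cross=60.304; C₋=(6.8801,-7.9212) cross=-60.304
  branch + wants cross > 0 → take C=(3.2482,6.4359) (cross=60.304)
ex = (C−B)/|BC| = (0.3493,0.9370); ey = (-0.9370,0.3493)
P = B + -1.64·ex + -2.87·ey = (2.2211,-4.5364)

2.22 -4.54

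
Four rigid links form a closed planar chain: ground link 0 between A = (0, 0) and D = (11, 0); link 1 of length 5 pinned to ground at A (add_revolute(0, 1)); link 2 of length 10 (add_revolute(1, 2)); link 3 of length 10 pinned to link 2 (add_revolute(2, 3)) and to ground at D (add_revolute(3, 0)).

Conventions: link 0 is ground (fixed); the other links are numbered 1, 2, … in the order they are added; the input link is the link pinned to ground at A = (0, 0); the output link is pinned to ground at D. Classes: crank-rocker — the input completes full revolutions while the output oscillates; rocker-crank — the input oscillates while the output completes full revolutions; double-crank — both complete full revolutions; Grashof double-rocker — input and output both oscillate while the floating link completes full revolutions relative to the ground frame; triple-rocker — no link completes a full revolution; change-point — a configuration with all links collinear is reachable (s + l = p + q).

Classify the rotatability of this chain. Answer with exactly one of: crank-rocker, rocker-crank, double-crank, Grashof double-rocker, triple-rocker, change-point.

lengths: ground=11, input=5, coupler=10, output=10
sorted: s=5 (shortest), l=11 (longest), p+q=20
s + l = 16 vs p + q = 20
s + l < p + q (Grashof) with shortest = input link → crank-rocker

crank-rocker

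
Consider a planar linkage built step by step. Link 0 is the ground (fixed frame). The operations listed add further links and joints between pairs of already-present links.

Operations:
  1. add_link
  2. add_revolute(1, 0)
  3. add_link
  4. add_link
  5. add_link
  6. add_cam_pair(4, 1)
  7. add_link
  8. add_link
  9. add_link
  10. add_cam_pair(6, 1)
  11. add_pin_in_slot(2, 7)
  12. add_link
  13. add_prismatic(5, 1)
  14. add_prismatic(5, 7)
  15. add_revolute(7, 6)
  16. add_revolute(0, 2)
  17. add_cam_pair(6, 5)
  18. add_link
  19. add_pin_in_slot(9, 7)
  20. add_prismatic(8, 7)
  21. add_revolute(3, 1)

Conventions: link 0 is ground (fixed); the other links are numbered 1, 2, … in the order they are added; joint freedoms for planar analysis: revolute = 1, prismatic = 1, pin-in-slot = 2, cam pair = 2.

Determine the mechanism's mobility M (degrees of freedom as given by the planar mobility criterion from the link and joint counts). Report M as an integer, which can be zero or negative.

ground; <1,0,0>
#1 <2,0,0>
R:1↔0 J1 <2,1,0>
#2 <3,1,0>
#3 <4,1,0>
#4 <5,1,0>
C:4↔1 J2 <5,1,1>
#5 <6,1,1>
#6 <7,1,1>
#7 <8,1,1>
C:6↔1 J2 <8,1,2>
PS:2↔7 J2 <8,1,3>
#8 <9,1,3>
P:5↔1 J1 <9,2,3>
P:5↔7 J1 <9,3,3>
R:7↔6 J1 <9,4,3>
R:0↔2 J1 <9,5,3>
C:6↔5 J2 <9,5,4>
#9 <10,5,4>
PS:9↔7 J2 <10,5,5>
P:8↔7 J1 <10,6,5>
R:3↔1 J1 <10,7,5>
3×9 − 2×7 − 1×5 = 8

M = 8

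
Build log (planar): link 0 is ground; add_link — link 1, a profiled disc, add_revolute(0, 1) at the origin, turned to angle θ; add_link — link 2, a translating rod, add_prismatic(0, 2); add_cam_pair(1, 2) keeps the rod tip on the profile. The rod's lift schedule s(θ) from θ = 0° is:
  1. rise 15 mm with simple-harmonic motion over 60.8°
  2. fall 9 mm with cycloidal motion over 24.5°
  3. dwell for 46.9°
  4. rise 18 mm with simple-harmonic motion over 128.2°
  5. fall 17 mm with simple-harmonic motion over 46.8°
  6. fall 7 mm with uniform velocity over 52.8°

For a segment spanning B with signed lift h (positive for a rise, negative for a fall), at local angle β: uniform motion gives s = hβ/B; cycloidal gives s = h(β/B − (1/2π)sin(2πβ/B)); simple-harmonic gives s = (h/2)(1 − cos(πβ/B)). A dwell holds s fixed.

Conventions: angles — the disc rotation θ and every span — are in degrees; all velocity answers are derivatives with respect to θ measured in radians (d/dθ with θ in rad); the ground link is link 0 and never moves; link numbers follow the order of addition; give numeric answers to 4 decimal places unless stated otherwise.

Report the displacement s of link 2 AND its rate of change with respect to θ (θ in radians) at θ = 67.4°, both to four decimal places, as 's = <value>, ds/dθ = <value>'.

seg 1 [0°–60.8°] simple-harmonic, h=15: full span → s += 15 → s = 15.0000
seg 2 [60.8°–85.3°] cycloidal, h=-9: θ=67.4° here. β=6.6, B=24.5. -9·(0.2694 − sin(2π·0.2694)/(2π)) = -1.0027 → s = 13.9973
velocity in seg [60.8°–85.3°] (cycloidal), θ in radians: β = 6.6° = 0.1152 rad, B = 24.5° = 0.4276 rad; ds/dθ = (h/B)(1 − cos(2πβ/B)) = ((-9)/0.4276)(1 − cos(2π·0.2694)) = -23.605024 mm/rad

s = 13.9973, ds/dθ = -23.6050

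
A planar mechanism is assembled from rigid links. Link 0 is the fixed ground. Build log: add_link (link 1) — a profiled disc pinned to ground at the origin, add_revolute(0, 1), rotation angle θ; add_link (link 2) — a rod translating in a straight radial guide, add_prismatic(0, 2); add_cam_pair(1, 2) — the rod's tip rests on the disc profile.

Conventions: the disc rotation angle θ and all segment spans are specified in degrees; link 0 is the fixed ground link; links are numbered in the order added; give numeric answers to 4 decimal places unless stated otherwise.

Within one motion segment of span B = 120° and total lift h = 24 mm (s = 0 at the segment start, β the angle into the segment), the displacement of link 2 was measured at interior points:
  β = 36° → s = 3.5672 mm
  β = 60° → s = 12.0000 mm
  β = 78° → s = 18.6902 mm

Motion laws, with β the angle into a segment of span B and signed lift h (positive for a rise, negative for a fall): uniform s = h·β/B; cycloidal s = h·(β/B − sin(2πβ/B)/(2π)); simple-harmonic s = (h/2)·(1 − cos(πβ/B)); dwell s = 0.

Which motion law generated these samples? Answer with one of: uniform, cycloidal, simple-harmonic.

candidates at β/B = r: uniform s = h·r (linear in β); cycloidal s = h·(r − sin(2πr)/(2π)); simple-harmonic s = (h/2)(1 − cos(πr))
β=36°: printed 3.5672 | uniform 7.2000, cycloidal 3.5672, simple-harmonic 4.9466
β=60°: printed 12.0000 | uniform 12.0000, cycloidal 12.0000, simple-harmonic 12.0000
β=78°: printed 18.6902 | uniform 15.6000, cycloidal 18.6902, simple-harmonic 17.4479
only one law matches every sample → cycloidal

cycloidal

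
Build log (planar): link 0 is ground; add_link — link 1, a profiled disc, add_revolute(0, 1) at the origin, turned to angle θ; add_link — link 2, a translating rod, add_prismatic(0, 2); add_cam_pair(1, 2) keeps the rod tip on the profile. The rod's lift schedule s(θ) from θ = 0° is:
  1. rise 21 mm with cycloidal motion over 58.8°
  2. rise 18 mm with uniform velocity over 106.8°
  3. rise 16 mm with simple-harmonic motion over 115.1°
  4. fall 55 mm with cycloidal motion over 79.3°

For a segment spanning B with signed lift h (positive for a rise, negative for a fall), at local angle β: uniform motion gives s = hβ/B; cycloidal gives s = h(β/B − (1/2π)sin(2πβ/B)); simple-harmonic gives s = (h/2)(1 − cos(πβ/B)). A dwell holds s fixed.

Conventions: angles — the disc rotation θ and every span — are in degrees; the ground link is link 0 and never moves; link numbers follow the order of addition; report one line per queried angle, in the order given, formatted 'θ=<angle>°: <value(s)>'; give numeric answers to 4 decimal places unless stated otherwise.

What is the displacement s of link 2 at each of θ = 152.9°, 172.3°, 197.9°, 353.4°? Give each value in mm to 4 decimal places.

seg 1 [0°–58.8°] cycloidal, h=21: full span → s += 21 → s = 21.0000
seg 2 [58.8°–165.6°] uniform, h=18: θ=152.9° here. β=94.1, B=106.8. 18·94.1/106.8 = 15.8596 → s = 36.8596
seg 2 [58.8°–165.6°] uniform, h=18: full span → s += 18 → s = 39.0000
seg 3 [165.6°–280.7°] simple-harmonic, h=16: θ=172.3° here. β=6.7, B=115.1. 16/2·(1 − cos(π·0.0582)) = 0.1334 → s = 39.1334
seg 3 [165.6°–280.7°] simple-harmonic, h=16: θ=197.9° here. β=32.3, B=115.1. 16/2·(1 − cos(π·0.2806)) = 2.9127 → s = 41.9127
seg 3 [165.6°–280.7°] simple-harmonic, h=16: full span → s += 16 → s = 55.0000
seg 4 [280.7°–360°] cycloidal, h=-55: θ=353.4° here. β=72.7, B=79.3. -55·(0.9168 − sin(2π·0.9168)/(2π)) = -54.7942 → s = 0.2058

θ=152.9°: 36.8596
θ=172.3°: 39.1334
θ=197.9°: 41.9127
θ=353.4°: 0.2058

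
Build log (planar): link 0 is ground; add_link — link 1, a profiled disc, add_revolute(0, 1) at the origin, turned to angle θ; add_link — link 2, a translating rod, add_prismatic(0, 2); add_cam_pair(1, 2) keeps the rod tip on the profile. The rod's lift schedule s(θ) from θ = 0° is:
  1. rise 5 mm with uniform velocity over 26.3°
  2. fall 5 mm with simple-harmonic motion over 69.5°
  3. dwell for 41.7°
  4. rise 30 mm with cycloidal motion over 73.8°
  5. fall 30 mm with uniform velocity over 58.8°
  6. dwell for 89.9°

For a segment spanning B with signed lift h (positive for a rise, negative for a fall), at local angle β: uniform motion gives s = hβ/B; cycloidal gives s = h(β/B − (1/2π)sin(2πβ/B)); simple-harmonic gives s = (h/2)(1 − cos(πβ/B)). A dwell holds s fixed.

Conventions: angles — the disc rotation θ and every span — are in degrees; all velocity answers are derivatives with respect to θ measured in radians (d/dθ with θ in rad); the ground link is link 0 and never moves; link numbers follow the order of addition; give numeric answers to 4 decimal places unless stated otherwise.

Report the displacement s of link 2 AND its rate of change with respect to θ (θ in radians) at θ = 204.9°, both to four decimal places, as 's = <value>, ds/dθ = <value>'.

seg 1 [0°–26.3°] uniform, h=5: full span → s += 5 → s = 5.0000
seg 2 [26.3°–95.8°] simple-harmonic, h=-5: full span → s += -5 → s = 0.0000
seg 3 [95.8°–137.5°] dwell: s stays 0.0000
seg 4 [137.5°–211.3°] cycloidal, h=30: θ=204.9° here. β=67.4, B=73.8. 30·(0.9133 − sin(2π·0.9133)/(2π)) = 29.8732 → s = 29.8732
velocity in seg [137.5°–211.3°] (cycloidal), θ in radians: β = 67.4° = 1.1764 rad, B = 73.8° = 1.2881 rad; ds/dθ = (h/B)(1 − cos(2πβ/B)) = (30/1.2881)(1 − cos(2π·0.9133)) = 3.372816 mm/rad

s = 29.8732, ds/dθ = 3.3728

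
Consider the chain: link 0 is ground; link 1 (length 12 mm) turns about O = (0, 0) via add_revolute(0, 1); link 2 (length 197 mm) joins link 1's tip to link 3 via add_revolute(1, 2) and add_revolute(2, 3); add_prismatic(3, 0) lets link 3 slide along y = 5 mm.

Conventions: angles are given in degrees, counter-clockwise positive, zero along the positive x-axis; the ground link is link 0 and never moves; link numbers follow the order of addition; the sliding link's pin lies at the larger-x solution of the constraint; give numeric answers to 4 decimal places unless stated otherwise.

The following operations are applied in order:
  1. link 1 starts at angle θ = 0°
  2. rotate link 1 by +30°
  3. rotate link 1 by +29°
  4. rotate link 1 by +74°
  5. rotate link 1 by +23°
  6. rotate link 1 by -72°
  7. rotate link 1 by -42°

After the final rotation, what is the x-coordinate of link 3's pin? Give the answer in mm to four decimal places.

geometry: r = 12 mm, L = 197 mm, e = 5 mm; θ starts at 0°
rotate link 1 by +30°: θ ← 0° +30° = 30°
rotate link 1 by +29°: θ ← 30° +29° = 59°
rotate link 1 by +74°: θ ← 59° +74° = 133°
rotate link 1 by +23°: θ ← 133° +23° = 156°
rotate link 1 by -72°: θ ← 156° -72° = 84°
rotate link 1 by -42°: θ ← 84° -42° = 42°
crank pin P = (r cos θ, r sin θ) = (8.917738, 8.029567)
h = r sin θ − e = 8.029567 − 5 = 3.029567
x = r cos θ + √(L² − h²) = 8.917738 + 196.976704 = 205.894441

205.8944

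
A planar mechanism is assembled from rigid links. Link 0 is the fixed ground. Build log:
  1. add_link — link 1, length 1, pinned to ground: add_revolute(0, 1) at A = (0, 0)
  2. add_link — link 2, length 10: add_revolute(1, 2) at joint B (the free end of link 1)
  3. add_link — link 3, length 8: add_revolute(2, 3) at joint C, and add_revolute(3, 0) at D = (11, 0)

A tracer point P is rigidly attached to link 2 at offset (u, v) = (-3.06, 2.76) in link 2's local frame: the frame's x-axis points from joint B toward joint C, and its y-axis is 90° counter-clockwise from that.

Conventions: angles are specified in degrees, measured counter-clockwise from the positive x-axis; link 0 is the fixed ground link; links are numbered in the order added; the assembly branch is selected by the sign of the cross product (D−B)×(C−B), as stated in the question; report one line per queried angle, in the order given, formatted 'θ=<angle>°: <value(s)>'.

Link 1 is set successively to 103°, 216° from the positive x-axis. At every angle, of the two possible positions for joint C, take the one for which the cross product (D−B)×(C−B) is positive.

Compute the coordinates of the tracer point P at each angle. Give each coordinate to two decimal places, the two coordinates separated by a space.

A=(0,0), D=(11.00,0)
θ=103°: B = A + 1.00·(cos103°, sin103°) = (-0.2250, 0.9744)
θ=103°: |BD| = 11.2672
θ=103°: circle(B,10.00) ∩ circle(D,8.00): a=7.2311, h=6.9073
θ=103°:   candidates: C₊=(7.5764,7.2304) cross=77.825; C₋=(6.3818,-6.5324) cross=-77.825
θ=103°:   branch + wants cross > 0 → take C=(7.5764,7.2304) (cross=77.825)
θ=103°: ex = (C−B)/|BC| = (0.7801,0.6256); ey = (-0.6256,0.7801)
θ=103°: P = B + -3.06·ex + 2.76·ey = (-4.3388,1.2132)
θ=216°: B = A + 1.00·(cos216°, sin216°) = (-0.8090, -0.5878)
θ=216°: |BD| = 11.8236
θ=216°: circle(B,10.00) ∩ circle(D,8.00): a=7.4342, h=6.6883
θ=216°:   candidates: C₊=(6.2835,6.4618) cross=79.080; C₋=(6.9485,-6.8982) cross=-79.080
θ=216°:   branch + wants cross > 0 → take C=(6.2835,6.4618) (cross=79.080)
θ=216°: ex = (C−B)/|BC| = (0.7093,0.7050); ey = (-0.7050,0.7093)
θ=216°: P = B + -3.06·ex + 2.76·ey = (-4.9250,-0.7874)

θ=103°: -4.34 1.21
θ=216°: -4.93 -0.79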